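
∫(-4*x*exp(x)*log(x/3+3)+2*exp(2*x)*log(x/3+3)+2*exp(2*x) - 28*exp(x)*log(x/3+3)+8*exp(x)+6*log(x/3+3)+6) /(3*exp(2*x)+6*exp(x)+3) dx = 2*(x + 9)*(exp(x) + 3)*log(x/3 + 3)/(3*(exp(x) + 1)) + C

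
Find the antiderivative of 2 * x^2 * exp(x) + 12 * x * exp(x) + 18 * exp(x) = 2*((x + 2)^2 + 1)*exp(x) + C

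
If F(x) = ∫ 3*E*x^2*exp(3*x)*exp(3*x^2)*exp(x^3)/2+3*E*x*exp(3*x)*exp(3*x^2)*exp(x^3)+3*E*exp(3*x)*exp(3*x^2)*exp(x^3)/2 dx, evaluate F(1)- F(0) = -E/2 + exp(8)/2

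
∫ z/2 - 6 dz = z^2/4 - 6*z + C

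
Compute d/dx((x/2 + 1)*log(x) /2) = (x*log(x) + x + 2)/(4*x)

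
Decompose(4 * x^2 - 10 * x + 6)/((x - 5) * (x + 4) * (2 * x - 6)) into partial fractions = 55/(63*(x + 4)) - 3/(7*(x - 3)) + 14/(9*(x - 5))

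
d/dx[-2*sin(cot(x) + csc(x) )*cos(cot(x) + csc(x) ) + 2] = 4*(cos(x) + 1)*sin(pi/4 + 1/tan(x) + 1/sin(x))*cos(pi/4 + 1/tan(x) + 1/sin(x))/sin(x)^2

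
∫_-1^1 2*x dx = 0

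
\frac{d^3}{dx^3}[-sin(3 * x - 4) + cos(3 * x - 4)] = 27*sqrt(2)*cos(-3*x + pi/4 + 4)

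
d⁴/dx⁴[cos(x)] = cos(x)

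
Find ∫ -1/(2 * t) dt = -log(t)/2 + C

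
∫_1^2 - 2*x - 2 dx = -5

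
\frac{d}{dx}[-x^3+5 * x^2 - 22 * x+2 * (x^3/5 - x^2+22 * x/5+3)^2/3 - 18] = 4*x^5/25 - 4*x^4/3 + 184*x^3/25 - 91*x^2/5 + 2086*x/75 - 22/5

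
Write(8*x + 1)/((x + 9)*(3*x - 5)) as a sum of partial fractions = 43/(32*(3*x - 5)) + 71/(32*(x + 9))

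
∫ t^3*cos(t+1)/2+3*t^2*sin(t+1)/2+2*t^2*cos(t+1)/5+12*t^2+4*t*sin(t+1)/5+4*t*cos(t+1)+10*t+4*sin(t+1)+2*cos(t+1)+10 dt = 4*t^3 + 5*t^2 + 10*t + (t^3/2 + 2*t^2/5 + 4*t + 2)*sin(t + 1) + C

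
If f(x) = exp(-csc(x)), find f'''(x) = (-1 + 3/sin(x) + 5/sin(x)^2 - 6/sin(x)^3 + sin(x)^(-4))*exp(-csc(x))*cos(x)/sin(x)^2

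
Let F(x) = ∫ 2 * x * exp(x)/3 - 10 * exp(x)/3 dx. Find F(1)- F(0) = 4 - 10*E/3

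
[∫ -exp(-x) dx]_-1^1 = -E + exp(-1)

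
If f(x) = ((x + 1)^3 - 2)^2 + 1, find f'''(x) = 120*x^3 + 360*x^2 + 360*x + 96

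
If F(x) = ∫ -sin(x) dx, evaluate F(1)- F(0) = -1 + cos(1)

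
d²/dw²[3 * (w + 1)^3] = 18*w + 18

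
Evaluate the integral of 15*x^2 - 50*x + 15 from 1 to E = -40 + (-3 + E)^2*(5 + 5*E)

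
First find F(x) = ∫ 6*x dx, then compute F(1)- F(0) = 3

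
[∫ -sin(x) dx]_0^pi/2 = -1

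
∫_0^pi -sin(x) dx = -2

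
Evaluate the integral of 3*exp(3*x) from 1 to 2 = -exp(3) + exp(6)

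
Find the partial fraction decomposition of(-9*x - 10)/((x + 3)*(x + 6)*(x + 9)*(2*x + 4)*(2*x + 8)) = 71/(2520*(x + 9)) - 11/(72*(x + 6)) + 13/(40*(x + 4)) - 17/(72*(x + 3)) + 1/(28*(x + 2))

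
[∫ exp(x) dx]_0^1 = -1 + E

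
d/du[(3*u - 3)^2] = 18*u - 18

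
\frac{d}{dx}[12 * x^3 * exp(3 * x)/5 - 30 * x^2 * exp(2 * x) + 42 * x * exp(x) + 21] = 36*x^3*exp(3*x)/5 + 36*x^2*exp(3*x)/5 - 60*x^2*exp(2*x) - 60*x*exp(2*x) + 42*x*exp(x) + 42*exp(x)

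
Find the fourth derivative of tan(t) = 24*tan(t)^5 + 40*tan(t)^3 + 16*tan(t)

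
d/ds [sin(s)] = cos(s)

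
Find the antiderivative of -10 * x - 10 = -5*x^2 - 10*x + C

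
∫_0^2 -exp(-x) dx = -1 + exp(-2)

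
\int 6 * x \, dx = 3*x^2 + C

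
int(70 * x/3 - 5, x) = 35*x^2/3 - 5*x + C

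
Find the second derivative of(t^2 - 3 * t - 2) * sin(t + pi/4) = -t^2*sin(t + pi/4) + 3*t*sin(t + pi/4) + 4*t*cos(t + pi/4) + 4*sin(t + pi/4) - 6*cos(t + pi/4)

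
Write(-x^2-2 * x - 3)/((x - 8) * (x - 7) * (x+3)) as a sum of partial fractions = -3/(55*(x + 3)) + 33/(5*(x - 7)) - 83/(11*(x - 8))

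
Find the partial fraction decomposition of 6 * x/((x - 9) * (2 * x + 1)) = 6/(19*(2*x + 1)) + 54/(19*(x - 9))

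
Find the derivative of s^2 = 2*s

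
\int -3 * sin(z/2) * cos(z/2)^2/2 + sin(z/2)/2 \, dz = (cos(z) - 1)*cos(z/2)/2 + C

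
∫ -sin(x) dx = cos(x) + C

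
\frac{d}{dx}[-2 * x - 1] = -2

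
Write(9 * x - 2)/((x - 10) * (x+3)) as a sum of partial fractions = 29/(13*(x + 3)) + 88/(13*(x - 10))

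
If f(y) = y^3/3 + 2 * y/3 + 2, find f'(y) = y^2 + 2/3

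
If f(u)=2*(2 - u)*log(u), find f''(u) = (-2*u - 4)/u^2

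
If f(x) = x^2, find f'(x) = 2*x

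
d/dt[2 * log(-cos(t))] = -2*tan(t)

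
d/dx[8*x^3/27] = 8*x^2/9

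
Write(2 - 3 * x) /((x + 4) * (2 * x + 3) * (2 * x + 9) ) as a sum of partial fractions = 31/(6*(2*x + 9)) + 13/(30*(2*x + 3)) - 14/(5*(x + 4))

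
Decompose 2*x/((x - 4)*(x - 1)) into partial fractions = -2/(3*(x - 1)) + 8/(3*(x - 4))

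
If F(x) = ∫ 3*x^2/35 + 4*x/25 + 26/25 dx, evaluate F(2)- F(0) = 92/35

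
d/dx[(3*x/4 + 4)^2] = 9*x/8 + 6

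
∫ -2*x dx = -x^2 + C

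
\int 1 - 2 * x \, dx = -x^2 + x + C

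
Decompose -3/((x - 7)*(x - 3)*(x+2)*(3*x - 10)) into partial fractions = 81/(176*(3*x - 10)) + 1/(240*(x + 2)) - 3/(20*(x - 3)) - 1/(132*(x - 7))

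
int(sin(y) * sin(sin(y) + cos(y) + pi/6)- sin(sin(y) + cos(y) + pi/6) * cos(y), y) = cos(sqrt(2)*sin(y + pi/4) + pi/6) + C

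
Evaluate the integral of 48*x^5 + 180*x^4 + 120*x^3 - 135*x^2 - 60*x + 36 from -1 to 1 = 54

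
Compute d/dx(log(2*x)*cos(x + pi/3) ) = (-x*log(x)*sin(x + pi/3) - x*log(2)*sin(x + pi/3) + cos(x + pi/3))/x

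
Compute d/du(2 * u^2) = 4*u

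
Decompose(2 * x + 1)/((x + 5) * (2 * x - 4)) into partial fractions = 9/(14*(x + 5)) + 5/(14*(x - 2))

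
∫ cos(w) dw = sin(w) + C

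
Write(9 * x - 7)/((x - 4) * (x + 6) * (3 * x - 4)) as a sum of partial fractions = -45/(176*(3*x - 4)) - 61/(220*(x + 6)) + 29/(80*(x - 4))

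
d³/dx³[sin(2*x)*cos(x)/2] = (20 - 27*cos(x)^2)*cos(x)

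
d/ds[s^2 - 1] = 2*s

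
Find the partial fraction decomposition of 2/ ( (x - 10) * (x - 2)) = -1/(4*(x - 2)) + 1/(4*(x - 10))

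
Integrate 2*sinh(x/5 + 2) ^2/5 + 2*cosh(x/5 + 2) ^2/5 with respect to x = sinh(2*x/5 + 4) + C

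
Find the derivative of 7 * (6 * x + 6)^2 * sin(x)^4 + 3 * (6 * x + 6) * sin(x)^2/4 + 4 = 1008*x^2*sin(x)^3*cos(x) + 504*x*sin(x)^4 + 2016*x*sin(x)^3*cos(x) + 9*x*sin(2*x)/2 + 504*sin(x)^4 + 1008*sin(x)^3*cos(x) + 9*sin(x)^2/2 + 9*sin(2*x)/2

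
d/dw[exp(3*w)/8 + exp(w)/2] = 3*exp(3*w)/8 + exp(w)/2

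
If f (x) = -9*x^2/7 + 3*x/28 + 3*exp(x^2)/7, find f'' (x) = 12*x^2*exp(x^2)/7 + 6*exp(x^2)/7 - 18/7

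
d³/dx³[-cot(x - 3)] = 6*cot(x - 3)^4 + 8*cot(x - 3)^2 + 2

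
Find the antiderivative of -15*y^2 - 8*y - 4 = -5*y^3 - 4*y^2 - 4*y + C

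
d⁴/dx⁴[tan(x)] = 24*tan(x)^5 + 40*tan(x)^3 + 16*tan(x)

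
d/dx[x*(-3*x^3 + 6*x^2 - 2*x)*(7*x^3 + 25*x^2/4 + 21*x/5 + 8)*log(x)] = -147*x^6*log(x) - 21*x^6 + 279*x^5*log(x)/2 + 93*x^5/4 + 109*x^4*log(x)/2 + 109*x^4/10 - 226*x^3*log(x)/5 - 113*x^3/10 + 594*x^2*log(x)/5 + 198*x^2/5 - 32*x*log(x) - 16*x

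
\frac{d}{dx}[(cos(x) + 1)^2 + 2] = -2*(cos(x) + 1)*sin(x)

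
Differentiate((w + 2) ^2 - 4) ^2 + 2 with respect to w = 4*w^3 + 24*w^2 + 32*w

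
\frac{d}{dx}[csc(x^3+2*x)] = -2*(3*x^2 + 2)*cos(x*(x^2 + 2))/(1 - cos(2*x*(x^2 + 2)))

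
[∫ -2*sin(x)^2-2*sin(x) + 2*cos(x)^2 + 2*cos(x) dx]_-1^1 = 4*(cos(1) + 1)*sin(1)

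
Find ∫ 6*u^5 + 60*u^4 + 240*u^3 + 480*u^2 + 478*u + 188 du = u^6 + 12*u^5 + 60*u^4 + 160*u^3 + 239*u^2 + 188*u + C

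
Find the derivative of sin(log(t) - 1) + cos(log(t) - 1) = sqrt(2)*cos(log(t) - 1 + pi/4)/t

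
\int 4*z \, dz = 2*z^2 + C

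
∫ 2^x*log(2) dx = 2^x + C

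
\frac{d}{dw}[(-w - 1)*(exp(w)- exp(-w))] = (-w*exp(2*w) - w - 2*exp(2*w))*exp(-w)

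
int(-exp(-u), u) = exp(-u) + C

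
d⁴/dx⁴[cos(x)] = cos(x)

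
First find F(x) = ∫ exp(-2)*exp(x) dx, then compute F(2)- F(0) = 1 - exp(-2)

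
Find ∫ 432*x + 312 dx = 216*x^2 + 312*x + C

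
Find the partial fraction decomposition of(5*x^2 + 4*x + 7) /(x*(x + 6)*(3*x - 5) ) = 248/(115*(3*x - 5)) + 163/(138*(x + 6)) - 7/(30*x)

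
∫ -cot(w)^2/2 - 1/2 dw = cot(w)/2 + C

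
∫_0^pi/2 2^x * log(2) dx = -1 + 2^(pi/2)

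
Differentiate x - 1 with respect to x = 1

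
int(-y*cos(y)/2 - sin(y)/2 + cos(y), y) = (1 - y/2)*sin(y) + C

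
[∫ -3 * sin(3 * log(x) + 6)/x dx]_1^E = -cos(6) + cos(9)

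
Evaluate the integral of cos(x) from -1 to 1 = 2*sin(1)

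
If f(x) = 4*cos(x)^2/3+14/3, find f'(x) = -4*sin(2*x)/3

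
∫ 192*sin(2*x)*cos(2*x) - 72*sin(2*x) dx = (120 - 192*sin(x)^2)*sin(x)^2 + C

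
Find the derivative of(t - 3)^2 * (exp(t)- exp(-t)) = (t^2*exp(2*t) + t^2 - 4*t*exp(2*t) - 8*t + 3*exp(2*t) + 15)*exp(-t)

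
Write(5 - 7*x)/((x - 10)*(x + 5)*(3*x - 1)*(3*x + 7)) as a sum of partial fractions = 3/(37*(3*x + 7)) - 3/(464*(3*x - 1)) - 1/(48*(x + 5)) - 13/(3219*(x - 10))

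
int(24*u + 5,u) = 12*u^2 + 5*u + C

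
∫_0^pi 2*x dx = pi^2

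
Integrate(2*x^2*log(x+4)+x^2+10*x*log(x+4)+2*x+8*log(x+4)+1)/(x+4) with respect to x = (x + 1)^2*log(x + 4) + C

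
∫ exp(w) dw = exp(w) + C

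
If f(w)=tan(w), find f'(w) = cos(w)^(-2)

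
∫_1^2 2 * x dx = 3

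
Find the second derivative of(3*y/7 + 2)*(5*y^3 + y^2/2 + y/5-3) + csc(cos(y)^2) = 180*y^2/7 + 429*y/7 + 8*sin(y)^2*cos(y)^2*cot(cos(y)^2)^2*csc(cos(y)^2) + 4*sin(y)^2*cos(y)^2*csc(cos(y)^2) - 2*sin(y)^2*cot(cos(y)^2)*csc(cos(y)^2) + 2*cos(y)^2*cot(cos(y)^2)*csc(cos(y)^2) + 76/35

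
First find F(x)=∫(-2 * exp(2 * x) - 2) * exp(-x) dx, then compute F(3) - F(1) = -2*exp(3) - 2*exp(-1) + 2*exp(-3) + 2*E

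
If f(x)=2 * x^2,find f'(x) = 4*x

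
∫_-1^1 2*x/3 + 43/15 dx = 86/15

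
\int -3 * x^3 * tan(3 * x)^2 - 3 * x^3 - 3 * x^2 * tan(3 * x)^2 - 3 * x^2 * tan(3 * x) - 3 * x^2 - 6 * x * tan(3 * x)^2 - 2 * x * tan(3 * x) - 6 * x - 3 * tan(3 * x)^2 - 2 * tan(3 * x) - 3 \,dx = (-x^3 - x^2 - 2*x - 1)*tan(3*x) + C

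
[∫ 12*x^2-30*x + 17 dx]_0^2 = 6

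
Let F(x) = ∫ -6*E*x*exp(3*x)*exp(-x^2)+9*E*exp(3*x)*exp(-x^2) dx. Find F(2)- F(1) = 0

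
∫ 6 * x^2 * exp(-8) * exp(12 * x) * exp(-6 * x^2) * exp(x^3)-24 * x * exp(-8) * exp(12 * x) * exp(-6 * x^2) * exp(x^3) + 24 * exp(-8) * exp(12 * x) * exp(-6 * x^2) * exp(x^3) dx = 2*exp((x - 2)^3) + C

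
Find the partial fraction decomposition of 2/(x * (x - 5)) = 2/(5*(x - 5)) - 2/(5*x)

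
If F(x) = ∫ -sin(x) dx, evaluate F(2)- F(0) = -1 + cos(2)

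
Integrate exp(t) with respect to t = exp(t) + C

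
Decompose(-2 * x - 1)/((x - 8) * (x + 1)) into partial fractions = -1/(9*(x + 1)) - 17/(9*(x - 8))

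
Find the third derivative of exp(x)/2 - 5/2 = exp(x)/2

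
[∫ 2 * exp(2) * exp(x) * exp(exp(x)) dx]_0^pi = -2*exp(3) + 2*exp(2 + exp(pi))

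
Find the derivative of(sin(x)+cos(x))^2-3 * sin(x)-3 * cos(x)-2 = 2*cos(2*x) - 3*sqrt(2)*cos(x + pi/4)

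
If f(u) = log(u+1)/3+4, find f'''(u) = 2/(3*u^3 + 9*u^2 + 9*u + 3)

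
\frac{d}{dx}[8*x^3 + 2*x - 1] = 24*x^2 + 2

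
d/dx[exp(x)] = exp(x)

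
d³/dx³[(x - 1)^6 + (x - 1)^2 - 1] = 120*x^3 - 360*x^2 + 360*x - 120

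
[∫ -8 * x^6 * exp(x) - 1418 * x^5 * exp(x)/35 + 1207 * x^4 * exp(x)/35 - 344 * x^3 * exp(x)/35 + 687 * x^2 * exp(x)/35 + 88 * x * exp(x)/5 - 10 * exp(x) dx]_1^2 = -1344*exp(2)/5 - 16*E/7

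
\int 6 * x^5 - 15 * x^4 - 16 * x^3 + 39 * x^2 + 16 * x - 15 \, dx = x^6 - 3*x^5 - 4*x^4 + 13*x^3 + 8*x^2 - 15*x + C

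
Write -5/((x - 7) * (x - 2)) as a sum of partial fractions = 1/(x - 2) - 1/(x - 7)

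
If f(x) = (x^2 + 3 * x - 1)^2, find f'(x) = 4*x^3 + 18*x^2 + 14*x - 6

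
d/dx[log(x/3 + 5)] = 1/(x + 15)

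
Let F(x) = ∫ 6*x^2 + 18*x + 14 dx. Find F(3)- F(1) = 152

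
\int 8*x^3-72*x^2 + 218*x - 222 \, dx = 2*x^4 - 24*x^3 + 109*x^2 - 222*x + C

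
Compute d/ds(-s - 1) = -1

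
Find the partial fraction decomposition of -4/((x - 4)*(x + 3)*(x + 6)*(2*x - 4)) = 1/(120*(x + 6)) - 2/(105*(x + 3)) + 1/(40*(x - 2)) - 1/(70*(x - 4))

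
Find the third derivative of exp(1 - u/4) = -exp(1 - u/4)/64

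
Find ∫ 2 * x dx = x^2 + C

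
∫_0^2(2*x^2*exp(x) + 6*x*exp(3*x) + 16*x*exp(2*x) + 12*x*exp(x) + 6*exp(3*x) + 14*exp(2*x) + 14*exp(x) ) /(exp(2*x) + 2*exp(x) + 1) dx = -3 + 18*exp(2)/(1 + exp(2)) + 12*exp(2)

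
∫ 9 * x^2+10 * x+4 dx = 3*x^3 + 5*x^2 + 4*x + C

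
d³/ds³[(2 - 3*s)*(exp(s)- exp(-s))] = (-3*s*exp(2*s) - 3*s - 7*exp(2*s) + 11)*exp(-s)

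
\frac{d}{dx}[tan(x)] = cos(x)^(-2)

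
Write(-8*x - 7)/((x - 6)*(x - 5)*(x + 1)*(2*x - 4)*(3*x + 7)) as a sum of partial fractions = 189/(11440*(3*x + 7)) - 1/(1008*(x + 1)) - 23/(936*(x - 2)) + 47/(792*(x - 5)) - 11/(280*(x - 6))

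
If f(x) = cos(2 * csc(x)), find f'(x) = 2*sin(2*csc(x))*cot(x)*csc(x)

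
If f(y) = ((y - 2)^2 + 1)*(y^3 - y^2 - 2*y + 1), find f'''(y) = 60*y^2 - 120*y + 42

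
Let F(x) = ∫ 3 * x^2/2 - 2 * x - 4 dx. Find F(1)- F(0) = -9/2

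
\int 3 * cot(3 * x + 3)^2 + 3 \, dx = -cot(3*x + 3) + C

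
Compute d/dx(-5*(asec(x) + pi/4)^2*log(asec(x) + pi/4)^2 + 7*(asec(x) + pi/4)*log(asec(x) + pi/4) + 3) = (-20*log(asec(x) + pi/4)^2*asec(x) - 5*pi*log(asec(x) + pi/4)^2 - 20*log(asec(x) + pi/4)*asec(x) - 5*pi*log(asec(x) + pi/4) + 14*log(asec(x) + pi/4) + 14)/(2*x^2*sqrt(1 - 1/x^2))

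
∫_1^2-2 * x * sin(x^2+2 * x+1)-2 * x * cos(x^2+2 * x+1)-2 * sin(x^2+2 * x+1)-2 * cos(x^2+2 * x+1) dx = cos(9) + sin(4) - sin(9) - cos(4)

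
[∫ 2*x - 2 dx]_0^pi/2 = -1 + (1 - pi/2)^2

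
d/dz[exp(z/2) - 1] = exp(z/2)/2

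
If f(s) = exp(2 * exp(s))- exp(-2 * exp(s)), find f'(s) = (2*exp(s) + 2*exp(s + 4*exp(s)))*exp(-2*exp(s))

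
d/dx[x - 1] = 1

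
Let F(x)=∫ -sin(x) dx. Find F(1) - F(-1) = 0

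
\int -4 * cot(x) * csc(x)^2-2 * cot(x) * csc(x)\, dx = 2*(csc(x) + 1)*csc(x) + C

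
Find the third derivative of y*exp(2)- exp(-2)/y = 6*exp(-2)/y^4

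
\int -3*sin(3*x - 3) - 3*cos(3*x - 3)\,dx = sqrt(2)*cos(3*x - 3 + pi/4) + C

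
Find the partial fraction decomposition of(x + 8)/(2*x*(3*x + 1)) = -23/(2*(3*x + 1)) + 4/x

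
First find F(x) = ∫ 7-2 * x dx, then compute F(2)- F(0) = 10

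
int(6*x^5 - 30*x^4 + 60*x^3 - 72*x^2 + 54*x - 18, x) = x^6 - 6*x^5 + 15*x^4 - 24*x^3 + 27*x^2 - 18*x + C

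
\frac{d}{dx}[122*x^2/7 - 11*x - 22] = 244*x/7 - 11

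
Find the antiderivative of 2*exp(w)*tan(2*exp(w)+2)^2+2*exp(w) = tan(2*exp(w) + 2) + C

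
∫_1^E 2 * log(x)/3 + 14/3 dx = -4 + 14*E/3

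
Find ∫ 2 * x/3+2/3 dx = x^2/3 + 2*x/3 + C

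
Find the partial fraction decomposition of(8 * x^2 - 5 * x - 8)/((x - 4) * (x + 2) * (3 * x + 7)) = 425/(19*(3*x + 7)) - 17/(3*(x + 2)) + 50/(57*(x - 4))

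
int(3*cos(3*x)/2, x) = sin(3*x)/2 + C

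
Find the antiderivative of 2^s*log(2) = 2^s + C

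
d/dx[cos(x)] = -sin(x)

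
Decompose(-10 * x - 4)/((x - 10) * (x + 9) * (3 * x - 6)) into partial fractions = 86/(627*(x + 9)) + 1/(11*(x - 2)) - 13/(57*(x - 10))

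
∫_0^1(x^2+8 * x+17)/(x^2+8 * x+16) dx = 21/20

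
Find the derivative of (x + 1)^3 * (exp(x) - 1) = x^3*exp(x) + 6*x^2*exp(x) - 3*x^2 + 9*x*exp(x) - 6*x + 4*exp(x) - 3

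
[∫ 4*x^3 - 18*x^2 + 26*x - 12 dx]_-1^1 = -36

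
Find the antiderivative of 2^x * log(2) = 2^x + C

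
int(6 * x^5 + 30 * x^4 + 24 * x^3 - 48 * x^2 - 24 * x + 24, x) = x^6 + 6*x^5 + 6*x^4 - 16*x^3 - 12*x^2 + 24*x + C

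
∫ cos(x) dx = sin(x) + C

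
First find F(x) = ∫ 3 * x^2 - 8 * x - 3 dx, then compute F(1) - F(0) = -6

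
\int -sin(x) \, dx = cos(x) + C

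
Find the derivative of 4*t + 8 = 4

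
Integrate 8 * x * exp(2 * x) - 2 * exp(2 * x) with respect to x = (4*x - 3)*exp(2*x) + C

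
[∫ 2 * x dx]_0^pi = pi^2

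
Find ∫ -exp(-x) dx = exp(-x) + C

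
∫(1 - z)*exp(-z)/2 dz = z*exp(-z)/2 + C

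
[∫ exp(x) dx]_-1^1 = E - exp(-1)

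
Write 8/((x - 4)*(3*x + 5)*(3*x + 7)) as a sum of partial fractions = 12/(19*(3*x + 7)) - 12/(17*(3*x + 5)) + 8/(323*(x - 4))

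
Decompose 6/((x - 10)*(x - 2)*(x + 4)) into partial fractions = 1/(14*(x + 4)) - 1/(8*(x - 2)) + 3/(56*(x - 10))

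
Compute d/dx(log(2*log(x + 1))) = 1/(x*log(x + 1) + log(x + 1))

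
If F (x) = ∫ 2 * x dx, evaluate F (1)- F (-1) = 0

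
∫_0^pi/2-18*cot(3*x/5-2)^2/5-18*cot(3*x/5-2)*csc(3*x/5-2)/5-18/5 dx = 6*sec(pi/5 + 2) + 6*tan(pi/5 + 2) + 6*cot(2) + 6*csc(2)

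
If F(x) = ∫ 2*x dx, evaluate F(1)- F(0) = 1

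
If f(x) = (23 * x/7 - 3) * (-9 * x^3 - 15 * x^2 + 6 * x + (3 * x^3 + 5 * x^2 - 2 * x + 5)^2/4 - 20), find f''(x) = 621*x^5/2 + 7515*x^4/14 - 1655*x^3/7 - 2613*x^2/7 + 612*x/7 + 109/7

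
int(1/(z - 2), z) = log(z - 2) + C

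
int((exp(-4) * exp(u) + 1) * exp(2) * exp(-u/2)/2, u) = 2*sinh(u/2 - 2) + C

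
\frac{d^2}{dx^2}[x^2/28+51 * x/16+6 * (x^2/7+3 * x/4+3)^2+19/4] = 72*x^2/49 + 54*x/7 + 479/28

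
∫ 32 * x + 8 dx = 16*x^2 + 8*x + C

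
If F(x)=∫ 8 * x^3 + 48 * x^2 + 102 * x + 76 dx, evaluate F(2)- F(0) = 516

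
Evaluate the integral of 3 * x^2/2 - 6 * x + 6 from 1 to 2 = 1/2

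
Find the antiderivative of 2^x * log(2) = 2^x + C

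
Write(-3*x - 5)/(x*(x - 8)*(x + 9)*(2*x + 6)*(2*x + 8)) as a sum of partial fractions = 11/(9180*(x + 9)) - 7/(960*(x + 4)) + 1/(198*(x + 3)) - 29/(71808*(x - 8)) + 5/(3456*x)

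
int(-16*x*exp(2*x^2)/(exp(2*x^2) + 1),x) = -4*log(exp(2*x^2) + 1) + C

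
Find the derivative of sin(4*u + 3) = 4*cos(4*u + 3)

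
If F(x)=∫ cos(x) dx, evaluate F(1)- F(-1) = 2*sin(1)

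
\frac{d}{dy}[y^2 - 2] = 2*y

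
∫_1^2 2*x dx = 3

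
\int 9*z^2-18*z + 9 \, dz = 3*z^3 - 9*z^2 + 9*z + C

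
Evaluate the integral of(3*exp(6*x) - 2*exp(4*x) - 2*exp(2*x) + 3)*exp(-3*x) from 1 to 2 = -(E - exp(-1))^3 - E - exp(-2) + exp(-1) + exp(2) + (-exp(-2) + exp(2))^3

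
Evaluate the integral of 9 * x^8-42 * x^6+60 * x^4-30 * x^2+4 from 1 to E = -2*exp(3) - 1 + 4*E + (-2*E + exp(3))^3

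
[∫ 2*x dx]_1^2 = 3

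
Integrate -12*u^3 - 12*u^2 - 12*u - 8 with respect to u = -3*u^4 - 4*u^3 - 6*u^2 - 8*u + C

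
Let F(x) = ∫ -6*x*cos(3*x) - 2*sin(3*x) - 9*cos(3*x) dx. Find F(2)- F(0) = -7*sin(6)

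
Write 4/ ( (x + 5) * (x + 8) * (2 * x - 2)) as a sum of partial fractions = 2/(27*(x + 8)) - 1/(9*(x + 5)) + 1/(27*(x - 1))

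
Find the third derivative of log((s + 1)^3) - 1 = 6/(s^3 + 3*s^2 + 3*s + 1)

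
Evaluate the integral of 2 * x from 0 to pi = pi^2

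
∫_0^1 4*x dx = 2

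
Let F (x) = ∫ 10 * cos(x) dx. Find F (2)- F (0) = 10*sin(2)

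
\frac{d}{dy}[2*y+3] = 2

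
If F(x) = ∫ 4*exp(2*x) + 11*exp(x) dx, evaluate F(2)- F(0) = -21 + 3*exp(2) + 2*(2 + exp(2))^2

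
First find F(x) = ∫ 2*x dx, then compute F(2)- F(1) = 3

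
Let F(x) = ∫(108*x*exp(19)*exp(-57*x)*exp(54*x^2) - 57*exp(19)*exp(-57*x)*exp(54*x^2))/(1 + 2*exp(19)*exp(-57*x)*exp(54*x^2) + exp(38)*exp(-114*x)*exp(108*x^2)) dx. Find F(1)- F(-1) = -exp(130)/(1 + exp(130)) + exp(16)/(1 + exp(16))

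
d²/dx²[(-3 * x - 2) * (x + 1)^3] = -36*x^2 - 66*x - 30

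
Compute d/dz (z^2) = 2*z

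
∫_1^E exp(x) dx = -E + exp(E)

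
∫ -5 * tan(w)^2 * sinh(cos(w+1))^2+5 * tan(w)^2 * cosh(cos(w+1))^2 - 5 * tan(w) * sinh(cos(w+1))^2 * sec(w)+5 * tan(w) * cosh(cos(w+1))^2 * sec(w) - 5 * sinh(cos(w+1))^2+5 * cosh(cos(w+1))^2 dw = 5*tan(w) + 5/cos(w) + C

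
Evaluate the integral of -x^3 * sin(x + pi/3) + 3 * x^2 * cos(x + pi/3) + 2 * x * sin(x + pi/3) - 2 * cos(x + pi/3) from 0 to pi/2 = -sqrt(3)*(-pi + pi^3/8)/2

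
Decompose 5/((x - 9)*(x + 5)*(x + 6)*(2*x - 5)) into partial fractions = -8/(663*(2*x - 5)) - 1/(51*(x + 6)) + 1/(42*(x + 5)) + 1/(546*(x - 9))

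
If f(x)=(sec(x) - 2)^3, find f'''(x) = 3*(-4 + 16/cos(x) + 15/cos(x)^2 - 48/cos(x)^3 + 20/cos(x)^4)*sin(x)/cos(x)^2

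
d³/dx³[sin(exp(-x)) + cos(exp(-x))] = sqrt(2)*(-exp(2*x)*sin(pi/4 - exp(-x)) + 3*exp(x)*sin(pi/4 + exp(-x)) + sin(pi/4 - exp(-x)))*exp(-3*x)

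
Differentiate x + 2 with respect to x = 1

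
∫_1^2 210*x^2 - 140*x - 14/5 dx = 1386/5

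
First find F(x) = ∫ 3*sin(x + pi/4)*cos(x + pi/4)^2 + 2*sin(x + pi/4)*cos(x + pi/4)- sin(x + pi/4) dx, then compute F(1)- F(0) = -sqrt(2)/4 + cos(pi/4 + 1) - cos(pi/4 + 1)^3 + sin(2)/2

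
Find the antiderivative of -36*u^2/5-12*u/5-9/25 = -12*u^3/5 - 6*u^2/5 - 9*u/25 + C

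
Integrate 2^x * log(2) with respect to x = 2^x + C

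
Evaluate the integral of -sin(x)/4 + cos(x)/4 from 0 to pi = -1/2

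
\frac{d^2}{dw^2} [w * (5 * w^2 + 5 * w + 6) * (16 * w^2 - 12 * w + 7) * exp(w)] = 80*w^5*exp(w) + 820*w^4*exp(w) + 1831*w^3*exp(w) + 629*w^2*exp(w) + 320*w*exp(w) + 10*exp(w)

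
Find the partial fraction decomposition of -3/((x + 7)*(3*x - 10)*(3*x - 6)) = -9/(124*(3*x - 10)) - 1/(279*(x + 7)) + 1/(36*(x - 2))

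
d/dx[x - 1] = 1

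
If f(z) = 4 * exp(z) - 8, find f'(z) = 4*exp(z)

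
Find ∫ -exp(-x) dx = exp(-x) + C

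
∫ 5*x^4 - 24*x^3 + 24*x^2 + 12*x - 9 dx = x^5 - 6*x^4 + 8*x^3 + 6*x^2 - 9*x + C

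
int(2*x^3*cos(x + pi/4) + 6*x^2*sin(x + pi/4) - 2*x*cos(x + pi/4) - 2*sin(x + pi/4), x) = 2*x*(x^2 - 1)*sin(x + pi/4) + C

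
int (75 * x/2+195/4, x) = 75*x^2/4 + 195*x/4 + C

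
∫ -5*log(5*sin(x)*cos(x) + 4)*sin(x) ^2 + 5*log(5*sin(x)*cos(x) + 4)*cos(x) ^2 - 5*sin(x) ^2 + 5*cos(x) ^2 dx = (5*sin(2*x) + 8)*log(5*sin(2*x)/2 + 4)/2 + C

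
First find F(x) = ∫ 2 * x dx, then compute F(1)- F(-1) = 0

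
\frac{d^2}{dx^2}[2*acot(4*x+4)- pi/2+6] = (256*x + 256)/(256*x^4 + 1024*x^3 + 1568*x^2 + 1088*x + 289)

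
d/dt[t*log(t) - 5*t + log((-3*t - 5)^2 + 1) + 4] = (9*t^2*log(t) - 36*t^2 + 30*t*log(t) - 102*t + 26*log(t) - 74)/(9*t^2 + 30*t + 26)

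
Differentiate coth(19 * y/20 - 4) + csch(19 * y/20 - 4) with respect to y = -19*(cosh(19*y/20 - 4) + 1)/(20*sinh(19*y/20 - 4)^2)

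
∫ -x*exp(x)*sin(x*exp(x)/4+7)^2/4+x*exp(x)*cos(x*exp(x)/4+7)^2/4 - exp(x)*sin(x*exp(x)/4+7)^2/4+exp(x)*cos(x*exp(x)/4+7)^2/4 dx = sin(x*exp(x)/2 + 14)/2 + C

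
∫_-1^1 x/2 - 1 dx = -2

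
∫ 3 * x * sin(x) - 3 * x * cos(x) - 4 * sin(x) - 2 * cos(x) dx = -sqrt(2)*(3*x - 1)*sin(x + pi/4) + C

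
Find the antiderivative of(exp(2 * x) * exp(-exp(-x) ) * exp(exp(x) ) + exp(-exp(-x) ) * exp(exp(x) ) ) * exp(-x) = exp(2*sinh(x)) + C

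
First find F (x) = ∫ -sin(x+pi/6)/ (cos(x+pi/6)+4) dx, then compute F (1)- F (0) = -log(sqrt(3)/2 + 4) + log(cos(pi/6 + 1) + 4)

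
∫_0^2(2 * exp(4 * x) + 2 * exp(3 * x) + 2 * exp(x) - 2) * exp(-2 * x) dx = -1 + (-exp(-2) + 1 + exp(2))^2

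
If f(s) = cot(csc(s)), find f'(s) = cos(s)/(sin(s)^2*sin(1/sin(s))^2)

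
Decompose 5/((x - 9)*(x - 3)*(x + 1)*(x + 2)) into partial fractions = -1/(11*(x + 2)) + 1/(8*(x + 1)) - 1/(24*(x - 3)) + 1/(132*(x - 9))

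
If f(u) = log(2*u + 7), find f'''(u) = 16/(8*u^3 + 84*u^2 + 294*u + 343)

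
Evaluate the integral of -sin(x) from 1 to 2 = -cos(1) + cos(2)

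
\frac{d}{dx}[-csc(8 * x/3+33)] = 8*cot(8*x/3 + 33)*csc(8*x/3 + 33)/3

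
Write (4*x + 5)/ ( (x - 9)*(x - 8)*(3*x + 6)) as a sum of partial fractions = -1/(110*(x + 2)) - 37/(30*(x - 8)) + 41/(33*(x - 9))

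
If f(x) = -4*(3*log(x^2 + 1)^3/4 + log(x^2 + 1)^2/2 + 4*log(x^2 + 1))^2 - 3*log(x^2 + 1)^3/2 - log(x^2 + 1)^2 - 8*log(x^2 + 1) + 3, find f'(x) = (-27*x*log(x^2 + 1)^5 - 30*x*log(x^2 + 1)^4 - 200*x*log(x^2 + 1)^3 - 105*x*log(x^2 + 1)^2 - 260*x*log(x^2 + 1) - 16*x)/(x^2 + 1)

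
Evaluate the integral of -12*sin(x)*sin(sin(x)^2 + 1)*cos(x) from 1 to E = -6*cos(sin(1)^2 + 1) + 6*cos(sin(E)^2 + 1)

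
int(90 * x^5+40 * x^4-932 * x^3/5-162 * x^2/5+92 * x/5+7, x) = 15*x^6 + 8*x^5 - 233*x^4/5 - 54*x^3/5 + 46*x^2/5 + 7*x + C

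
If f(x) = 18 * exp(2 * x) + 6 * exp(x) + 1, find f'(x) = 36*exp(2*x) + 6*exp(x)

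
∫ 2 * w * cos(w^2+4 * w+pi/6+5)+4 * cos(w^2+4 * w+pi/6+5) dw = sin((w + 2)^2 + pi/6 + 1) + C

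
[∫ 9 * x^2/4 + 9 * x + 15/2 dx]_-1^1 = 33/2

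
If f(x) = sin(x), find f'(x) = cos(x)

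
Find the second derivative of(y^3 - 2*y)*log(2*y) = (6*y^2*log(y) + 6*y^2*log(2) + 5*y^2 - 2)/y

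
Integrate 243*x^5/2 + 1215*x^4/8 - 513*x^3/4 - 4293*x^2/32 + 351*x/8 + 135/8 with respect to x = 81*x^6/4 + 243*x^5/8 - 513*x^4/16 - 1431*x^3/32 + 351*x^2/16 + 135*x/8 + C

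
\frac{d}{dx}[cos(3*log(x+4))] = -3*sin(3*log(x + 4))/(x + 4)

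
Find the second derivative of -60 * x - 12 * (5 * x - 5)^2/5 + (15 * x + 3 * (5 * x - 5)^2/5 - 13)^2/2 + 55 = 1350*x^2 - 1350*x + 165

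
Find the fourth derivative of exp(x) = exp(x)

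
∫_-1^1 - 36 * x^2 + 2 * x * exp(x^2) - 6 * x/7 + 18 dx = 12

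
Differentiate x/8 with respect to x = 1/8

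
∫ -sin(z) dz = cos(z) + C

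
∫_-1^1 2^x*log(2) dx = 3/2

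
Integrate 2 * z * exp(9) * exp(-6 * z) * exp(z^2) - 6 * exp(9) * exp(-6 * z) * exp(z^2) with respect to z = exp((z - 3)^2) + C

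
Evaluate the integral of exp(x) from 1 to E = -E + exp(E)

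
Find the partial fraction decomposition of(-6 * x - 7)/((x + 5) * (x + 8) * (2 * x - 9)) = -136/(475*(2*x - 9)) + 41/(75*(x + 8)) - 23/(57*(x + 5))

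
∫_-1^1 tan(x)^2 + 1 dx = 2*tan(1)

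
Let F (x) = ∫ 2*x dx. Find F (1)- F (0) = 1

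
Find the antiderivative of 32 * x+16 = 16*x^2 + 16*x + C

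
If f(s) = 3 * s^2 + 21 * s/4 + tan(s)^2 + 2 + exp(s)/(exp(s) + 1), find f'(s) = (24*s*exp(2*s) + 48*s*exp(s) + 24*s + 8*exp(2*s)*sin(s)/cos(s)^3 + 21*exp(2*s) + 16*exp(s)*sin(s)/cos(s)^3 + 46*exp(s) + 8*sin(s)/cos(s)^3 + 21)/(4*exp(2*s) + 8*exp(s) + 4)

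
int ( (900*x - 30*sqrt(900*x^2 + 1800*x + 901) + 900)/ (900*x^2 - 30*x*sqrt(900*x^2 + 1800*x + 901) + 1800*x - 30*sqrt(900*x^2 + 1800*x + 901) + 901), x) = log(-30*x + sqrt(900*(x + 1)^2 + 1) - 30) + C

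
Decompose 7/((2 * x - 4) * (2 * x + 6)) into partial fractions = -7/(20*(x + 3)) + 7/(20*(x - 2))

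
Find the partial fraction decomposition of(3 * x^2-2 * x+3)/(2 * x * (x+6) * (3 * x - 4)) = 51/(176*(3*x - 4)) + 41/(88*(x + 6)) - 1/(16*x)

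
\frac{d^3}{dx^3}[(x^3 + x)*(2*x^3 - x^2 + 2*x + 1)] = 240*x^3 - 60*x^2 + 96*x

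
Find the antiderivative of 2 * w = w^2 + C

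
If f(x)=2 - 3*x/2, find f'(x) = -3/2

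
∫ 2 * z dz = z^2 + C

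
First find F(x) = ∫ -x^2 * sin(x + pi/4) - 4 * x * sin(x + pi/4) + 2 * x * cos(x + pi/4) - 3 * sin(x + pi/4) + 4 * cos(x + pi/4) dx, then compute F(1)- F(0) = -3*sqrt(2)/2 + 8*cos(pi/4 + 1)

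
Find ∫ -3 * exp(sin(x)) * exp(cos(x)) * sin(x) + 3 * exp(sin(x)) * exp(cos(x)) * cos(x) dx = 3*exp(sqrt(2)*sin(x + pi/4)) + C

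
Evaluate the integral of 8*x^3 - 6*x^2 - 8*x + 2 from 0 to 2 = 4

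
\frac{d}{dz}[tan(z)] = cos(z)^(-2)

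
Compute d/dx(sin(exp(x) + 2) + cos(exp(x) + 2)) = sqrt(2)*exp(x)*cos(exp(x) + pi/4 + 2)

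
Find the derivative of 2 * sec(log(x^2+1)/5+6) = 4*x*tan(log(x^2 + 1)/5 + 6)*sec(log(x^2 + 1)/5 + 6)/(5*x^2 + 5)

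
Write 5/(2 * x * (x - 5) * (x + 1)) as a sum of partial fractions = 5/(12*(x + 1)) + 1/(12*(x - 5)) - 1/(2*x)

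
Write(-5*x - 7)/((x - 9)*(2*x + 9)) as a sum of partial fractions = -31/(27*(2*x + 9)) - 52/(27*(x - 9))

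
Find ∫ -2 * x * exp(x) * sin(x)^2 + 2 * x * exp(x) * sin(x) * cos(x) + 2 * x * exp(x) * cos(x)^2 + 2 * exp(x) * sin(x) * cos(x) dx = x*exp(x)*sin(2*x) + C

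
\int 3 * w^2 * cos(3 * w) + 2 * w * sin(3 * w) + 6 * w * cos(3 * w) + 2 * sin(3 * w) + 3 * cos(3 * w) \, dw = (w + 1)^2*sin(3*w) + C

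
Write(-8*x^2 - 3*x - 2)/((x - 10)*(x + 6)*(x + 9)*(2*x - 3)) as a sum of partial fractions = 28/(765*(2*x - 3)) + 89/(171*(x + 9)) - 17/(45*(x + 6)) - 52/(323*(x - 10))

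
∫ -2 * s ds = -s^2 + C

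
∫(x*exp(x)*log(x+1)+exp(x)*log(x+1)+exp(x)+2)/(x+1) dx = (exp(x) + 2)*log(x + 1) + C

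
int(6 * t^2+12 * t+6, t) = 2*t^3 + 6*t^2 + 6*t + C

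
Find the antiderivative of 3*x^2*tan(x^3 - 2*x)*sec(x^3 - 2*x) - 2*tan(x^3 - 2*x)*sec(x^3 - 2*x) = sec(x*(x^2 - 2)) + C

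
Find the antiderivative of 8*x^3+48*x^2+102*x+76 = 2*x^4 + 16*x^3 + 51*x^2 + 76*x + C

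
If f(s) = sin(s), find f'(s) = cos(s)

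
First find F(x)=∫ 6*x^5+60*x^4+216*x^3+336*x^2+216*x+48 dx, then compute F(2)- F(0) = 2736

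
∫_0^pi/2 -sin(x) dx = -1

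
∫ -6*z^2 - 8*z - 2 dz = -2*z^3 - 4*z^2 - 2*z + C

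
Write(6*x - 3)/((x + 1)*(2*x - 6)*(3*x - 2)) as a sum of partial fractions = -9/(70*(3*x - 2)) - 9/(40*(x + 1)) + 15/(56*(x - 3))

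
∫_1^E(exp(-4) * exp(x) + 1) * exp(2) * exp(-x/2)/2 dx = -exp(2 - E/2) - exp(-3/2) + exp(-2 + E/2) + exp(3/2)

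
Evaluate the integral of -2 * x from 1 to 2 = -3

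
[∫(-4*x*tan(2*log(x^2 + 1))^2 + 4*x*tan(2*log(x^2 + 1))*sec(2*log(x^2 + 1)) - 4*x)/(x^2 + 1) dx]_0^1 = -tan(2*log(2)) - 1 + sec(2*log(2))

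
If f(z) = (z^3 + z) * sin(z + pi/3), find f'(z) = z^3*cos(z + pi/3) + 3*z^2*sin(z + pi/3) + z*cos(z + pi/3) + sin(z + pi/3)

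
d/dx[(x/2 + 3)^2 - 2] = x/2 + 3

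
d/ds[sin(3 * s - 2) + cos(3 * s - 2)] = 3*sqrt(2)*cos(3*s - 2 + pi/4)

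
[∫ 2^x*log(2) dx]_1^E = -2 + 2^E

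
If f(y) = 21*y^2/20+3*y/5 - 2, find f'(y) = 21*y/10 + 3/5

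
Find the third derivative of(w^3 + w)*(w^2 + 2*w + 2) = 60*w^2 + 48*w + 18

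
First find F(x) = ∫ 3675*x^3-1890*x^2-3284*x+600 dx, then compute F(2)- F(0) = 4292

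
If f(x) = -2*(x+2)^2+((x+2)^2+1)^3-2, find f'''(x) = 120*x^3 + 720*x^2 + 1512*x + 1104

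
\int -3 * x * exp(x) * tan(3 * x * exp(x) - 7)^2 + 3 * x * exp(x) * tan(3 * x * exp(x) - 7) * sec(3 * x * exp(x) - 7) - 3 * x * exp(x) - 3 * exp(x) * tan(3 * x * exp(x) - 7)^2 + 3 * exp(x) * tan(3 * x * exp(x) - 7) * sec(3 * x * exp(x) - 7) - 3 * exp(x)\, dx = -tan(3*x*exp(x) - 7) + sec(3*x*exp(x) - 7) + C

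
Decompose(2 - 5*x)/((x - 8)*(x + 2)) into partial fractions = -6/(5*(x + 2)) - 19/(5*(x - 8))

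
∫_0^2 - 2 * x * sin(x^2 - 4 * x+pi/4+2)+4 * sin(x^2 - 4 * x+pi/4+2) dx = sqrt(2)*sin(2)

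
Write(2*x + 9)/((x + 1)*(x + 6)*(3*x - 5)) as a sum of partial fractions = 111/(184*(3*x - 5)) - 3/(115*(x + 6)) - 7/(40*(x + 1))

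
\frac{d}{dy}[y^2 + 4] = 2*y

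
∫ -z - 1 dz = -z^2/2 - z + C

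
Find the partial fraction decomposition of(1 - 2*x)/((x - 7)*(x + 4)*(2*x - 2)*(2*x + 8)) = 17/(6050*(x + 4)) + 9/(220*(x + 4)^2) + 1/(600*(x - 1)) - 13/(2904*(x - 7))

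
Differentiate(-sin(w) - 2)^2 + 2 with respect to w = 2*(sin(w) + 2)*cos(w)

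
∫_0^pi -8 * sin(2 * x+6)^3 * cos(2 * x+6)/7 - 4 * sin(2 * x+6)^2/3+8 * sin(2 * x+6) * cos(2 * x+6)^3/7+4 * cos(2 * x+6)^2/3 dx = 0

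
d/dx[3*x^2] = 6*x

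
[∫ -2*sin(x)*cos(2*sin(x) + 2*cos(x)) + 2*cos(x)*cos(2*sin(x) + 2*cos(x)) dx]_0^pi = -2*sin(2)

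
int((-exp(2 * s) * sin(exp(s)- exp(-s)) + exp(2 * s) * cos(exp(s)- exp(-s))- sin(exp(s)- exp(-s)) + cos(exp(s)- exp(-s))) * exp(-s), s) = sqrt(2)*sin(2*sinh(s) + pi/4) + C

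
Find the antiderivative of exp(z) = exp(z) + C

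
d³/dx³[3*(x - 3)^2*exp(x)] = 3*x^2*exp(x) - 9*exp(x)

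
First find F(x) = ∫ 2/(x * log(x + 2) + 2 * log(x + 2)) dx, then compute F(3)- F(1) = -2*log(log(3)) + 2*log(log(5))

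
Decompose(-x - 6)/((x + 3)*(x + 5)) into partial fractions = 1/(2*(x + 5)) - 3/(2*(x + 3))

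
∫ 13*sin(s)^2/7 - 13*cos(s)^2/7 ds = -13*sin(2*s)/14 + C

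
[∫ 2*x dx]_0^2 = 4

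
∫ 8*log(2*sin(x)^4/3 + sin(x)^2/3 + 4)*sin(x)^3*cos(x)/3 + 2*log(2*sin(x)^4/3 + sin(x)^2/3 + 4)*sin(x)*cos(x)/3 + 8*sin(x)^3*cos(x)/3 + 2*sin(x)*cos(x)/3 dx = (2*sin(x)^4 + sin(x)^2 + 12)*log(2*sin(x)^4/3 + sin(x)^2/3 + 4)/3 + C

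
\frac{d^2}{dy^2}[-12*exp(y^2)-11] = -48*y^2*exp(y^2) - 24*exp(y^2)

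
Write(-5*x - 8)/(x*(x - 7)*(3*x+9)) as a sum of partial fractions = 7/(90*(x + 3)) - 43/(210*(x - 7)) + 8/(63*x)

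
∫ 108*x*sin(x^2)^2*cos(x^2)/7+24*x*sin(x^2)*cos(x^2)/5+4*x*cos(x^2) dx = 2*(45*sin(x^2)^2 + 21*sin(x^2) + 35)*sin(x^2)/35 + C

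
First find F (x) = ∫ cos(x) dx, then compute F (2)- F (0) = sin(2)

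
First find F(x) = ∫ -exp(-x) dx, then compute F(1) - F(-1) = -E + exp(-1)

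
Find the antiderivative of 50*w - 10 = 25*w^2 - 10*w + C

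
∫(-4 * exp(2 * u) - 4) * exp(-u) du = -8*sinh(u) + C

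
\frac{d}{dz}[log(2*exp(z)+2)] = exp(z)/(exp(z) + 1)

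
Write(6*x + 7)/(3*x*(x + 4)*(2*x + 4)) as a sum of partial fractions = -17/(48*(x + 4)) + 5/(24*(x + 2)) + 7/(48*x)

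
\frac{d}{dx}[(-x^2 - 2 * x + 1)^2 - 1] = 4*x^3 + 12*x^2 + 4*x - 4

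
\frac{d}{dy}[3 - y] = -1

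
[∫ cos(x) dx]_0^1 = sin(1)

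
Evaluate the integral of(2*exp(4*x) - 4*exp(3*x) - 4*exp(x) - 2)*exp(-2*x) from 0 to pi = -4 + (-2 - exp(-pi) + exp(pi))^2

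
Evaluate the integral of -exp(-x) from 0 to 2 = -1 + exp(-2)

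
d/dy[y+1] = 1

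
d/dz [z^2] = 2*z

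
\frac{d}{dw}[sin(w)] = cos(w)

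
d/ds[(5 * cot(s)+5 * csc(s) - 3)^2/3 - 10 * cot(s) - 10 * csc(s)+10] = 10*(2*cos(s) + 2 - 5*cos(s)^2/(3*sin(s)) - 10*cos(s)/(3*sin(s)) - 5/(3*sin(s)))/sin(s)^2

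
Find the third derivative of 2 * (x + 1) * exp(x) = 2*x*exp(x) + 8*exp(x)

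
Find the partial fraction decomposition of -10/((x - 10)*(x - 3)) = 10/(7*(x - 3)) - 10/(7*(x - 10))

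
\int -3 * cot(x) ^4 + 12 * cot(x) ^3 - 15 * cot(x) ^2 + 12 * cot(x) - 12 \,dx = (cot(x) - 2)^3 + C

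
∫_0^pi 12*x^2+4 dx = 4*pi + 4*pi^3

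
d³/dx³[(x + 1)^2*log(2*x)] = (2*x^2 - 2*x + 2)/x^3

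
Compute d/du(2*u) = 2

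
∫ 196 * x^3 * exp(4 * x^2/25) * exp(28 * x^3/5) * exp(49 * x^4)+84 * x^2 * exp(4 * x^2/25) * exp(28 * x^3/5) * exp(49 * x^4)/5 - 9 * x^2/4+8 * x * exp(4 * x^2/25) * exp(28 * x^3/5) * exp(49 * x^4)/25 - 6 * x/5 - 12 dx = -3*x^3/4 - 3*x^2/5 - 12*x + exp(x^2*(35*x + 2)^2/25) + C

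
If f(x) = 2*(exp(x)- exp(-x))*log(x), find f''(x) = (2*x^2*exp(2*x)*log(x) - 2*x^2*log(x) + 4*x*exp(2*x) + 4*x - 2*exp(2*x) + 2)*exp(-x)/x^2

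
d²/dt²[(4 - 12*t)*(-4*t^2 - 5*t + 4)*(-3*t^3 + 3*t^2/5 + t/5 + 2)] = -4320*t^4 - 2064*t^3 + 2880*t^2 + 96*t + 168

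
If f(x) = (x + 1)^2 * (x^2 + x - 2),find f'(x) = 4*x^3 + 9*x^2 + 2*x - 3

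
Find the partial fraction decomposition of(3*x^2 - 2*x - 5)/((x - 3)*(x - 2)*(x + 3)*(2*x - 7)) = 66/(13*(2*x - 7)) - 14/(195*(x + 3)) + 1/(5*(x - 2)) - 8/(3*(x - 3))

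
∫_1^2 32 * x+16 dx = 64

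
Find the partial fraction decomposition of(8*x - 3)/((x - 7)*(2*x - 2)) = -5/(12*(x - 1)) + 53/(12*(x - 7))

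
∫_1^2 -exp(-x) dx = -exp(-1) + exp(-2)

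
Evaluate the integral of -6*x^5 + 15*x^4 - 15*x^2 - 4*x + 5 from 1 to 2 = -6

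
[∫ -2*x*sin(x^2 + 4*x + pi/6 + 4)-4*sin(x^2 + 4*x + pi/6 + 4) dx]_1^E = cos(pi/6 + (2 + E)^2) - cos(pi/6 + 9)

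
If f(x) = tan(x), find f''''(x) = 24*tan(x)^5 + 40*tan(x)^3 + 16*tan(x)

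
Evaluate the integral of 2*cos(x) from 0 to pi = 0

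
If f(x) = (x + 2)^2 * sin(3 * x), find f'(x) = 3*x^2*cos(3*x) + 2*x*sin(3*x) + 12*x*cos(3*x) + 4*sin(3*x) + 12*cos(3*x)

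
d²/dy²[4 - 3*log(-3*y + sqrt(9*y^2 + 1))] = (1458*y^3 - 486*y^2*sqrt(9*y^2 + 1) + 81*y)/(486*y^5 - 162*y^4*sqrt(9*y^2 + 1) + 108*y^3 - 27*y^2*sqrt(9*y^2 + 1) + 6*y - sqrt(9*y^2 + 1))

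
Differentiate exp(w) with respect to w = exp(w)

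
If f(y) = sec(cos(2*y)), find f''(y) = 8*sin(2*y)^2*tan(cos(2*y))^2*sec(cos(2*y)) + 4*sin(2*y)^2*sec(cos(2*y)) - 4*cos(2*y)*tan(cos(2*y))*sec(cos(2*y))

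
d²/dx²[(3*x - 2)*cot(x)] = 2*(3*x*cos(x)/sin(x) - 3 - 2*cos(x)/sin(x))/sin(x)^2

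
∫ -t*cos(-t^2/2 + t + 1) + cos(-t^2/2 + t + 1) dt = sin(-t^2/2 + t + 1) + C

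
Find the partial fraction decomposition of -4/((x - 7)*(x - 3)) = 1/(x - 3) - 1/(x - 7)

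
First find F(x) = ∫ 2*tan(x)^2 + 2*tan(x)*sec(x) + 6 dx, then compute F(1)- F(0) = 2 + 2*tan(1) + 2*sec(1)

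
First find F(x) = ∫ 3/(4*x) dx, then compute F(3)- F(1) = 3*log(3)/4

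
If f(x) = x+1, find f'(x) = 1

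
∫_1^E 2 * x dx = -1 + exp(2)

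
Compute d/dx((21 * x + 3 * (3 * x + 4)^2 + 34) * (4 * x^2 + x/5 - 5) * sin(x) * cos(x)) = 108*x^4*cos(2*x) + 216*x^3*sin(2*x) + 1887*x^3*cos(2*x)/5 + 5661*x^2*sin(2*x)/10 + 1058*x^2*cos(2*x)/5 + 1058*x*sin(2*x)/5 - 2243*x*cos(2*x)/5 - 2243*sin(2*x)/10 - 410*cos(2*x)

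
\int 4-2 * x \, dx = -x^2 + 4*x + C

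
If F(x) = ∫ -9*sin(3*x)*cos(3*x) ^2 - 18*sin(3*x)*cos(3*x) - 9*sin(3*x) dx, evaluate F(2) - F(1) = -(cos(3) + 1)^3 + (cos(6) + 1)^3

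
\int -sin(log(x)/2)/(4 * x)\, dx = cos(log(x)/2)/2 + C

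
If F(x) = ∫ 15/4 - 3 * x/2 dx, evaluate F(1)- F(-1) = 15/2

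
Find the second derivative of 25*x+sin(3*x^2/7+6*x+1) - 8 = -36*x^2*sin(3*x^2/7 + 6*x + 1)/49 - 72*x*sin(3*x^2/7 + 6*x + 1)/7 - 36*sin(3*x^2/7 + 6*x + 1) + 6*cos(3*x^2/7 + 6*x + 1)/7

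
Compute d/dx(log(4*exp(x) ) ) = 1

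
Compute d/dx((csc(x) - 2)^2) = 2*(2 - 1/sin(x))*cos(x)/sin(x)^2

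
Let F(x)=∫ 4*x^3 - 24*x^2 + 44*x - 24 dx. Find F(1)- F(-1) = -64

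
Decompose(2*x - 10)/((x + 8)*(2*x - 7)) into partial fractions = -6/(23*(2*x - 7)) + 26/(23*(x + 8))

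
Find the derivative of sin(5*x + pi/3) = 5*cos(5*x + pi/3)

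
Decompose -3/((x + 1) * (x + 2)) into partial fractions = 3/(x + 2) - 3/(x + 1)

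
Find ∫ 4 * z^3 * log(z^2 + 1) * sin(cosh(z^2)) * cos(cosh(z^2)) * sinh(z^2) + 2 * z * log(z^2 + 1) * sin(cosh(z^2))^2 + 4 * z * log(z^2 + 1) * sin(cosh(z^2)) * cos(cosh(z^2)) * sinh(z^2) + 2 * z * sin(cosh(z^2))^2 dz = (z^2 + 1)*log(z^2 + 1)*sin(cosh(z^2))^2 + C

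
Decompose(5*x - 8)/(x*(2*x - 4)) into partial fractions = 1/(2*(x - 2)) + 2/x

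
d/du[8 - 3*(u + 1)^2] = -6*u - 6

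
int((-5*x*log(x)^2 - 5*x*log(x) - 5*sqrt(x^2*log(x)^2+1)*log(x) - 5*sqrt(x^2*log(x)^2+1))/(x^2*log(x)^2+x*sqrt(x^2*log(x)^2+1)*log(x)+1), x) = -5*log(x*log(x) + sqrt(x^2*log(x)^2 + 1)) + C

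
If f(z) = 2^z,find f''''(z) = 2^z*log(2)^4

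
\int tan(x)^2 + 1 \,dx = tan(x) + C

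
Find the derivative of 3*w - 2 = 3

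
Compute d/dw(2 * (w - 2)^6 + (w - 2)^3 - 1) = 12*w^5 - 120*w^4 + 480*w^3 - 957*w^2 + 948*w - 372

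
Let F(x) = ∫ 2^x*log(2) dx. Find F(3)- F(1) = 6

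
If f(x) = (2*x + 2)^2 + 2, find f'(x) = 8*x + 8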